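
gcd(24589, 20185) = 367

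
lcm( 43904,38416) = 307328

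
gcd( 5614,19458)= 2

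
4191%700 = 691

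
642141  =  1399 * 459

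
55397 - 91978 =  - 36581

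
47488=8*5936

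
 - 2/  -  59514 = 1/29757 = 0.00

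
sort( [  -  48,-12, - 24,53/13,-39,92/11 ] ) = [ -48, - 39, - 24, - 12,53/13, 92/11]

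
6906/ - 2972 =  -3453/1486 = - 2.32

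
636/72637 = 636/72637 = 0.01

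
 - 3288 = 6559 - 9847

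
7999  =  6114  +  1885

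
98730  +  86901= 185631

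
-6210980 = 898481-7109461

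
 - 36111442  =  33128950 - 69240392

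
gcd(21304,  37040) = 8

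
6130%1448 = 338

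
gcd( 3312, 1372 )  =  4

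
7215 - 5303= 1912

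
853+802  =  1655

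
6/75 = 2/25 = 0.08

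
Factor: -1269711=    - 3^2 *141079^1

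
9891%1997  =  1903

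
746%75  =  71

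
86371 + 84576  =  170947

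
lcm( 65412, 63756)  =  5036724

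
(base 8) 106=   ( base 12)5A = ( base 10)70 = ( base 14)50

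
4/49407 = 4/49407 = 0.00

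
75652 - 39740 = 35912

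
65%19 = 8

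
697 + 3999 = 4696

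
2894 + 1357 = 4251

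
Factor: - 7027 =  - 7027^1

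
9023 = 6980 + 2043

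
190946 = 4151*46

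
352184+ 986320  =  1338504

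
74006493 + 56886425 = 130892918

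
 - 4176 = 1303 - 5479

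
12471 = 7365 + 5106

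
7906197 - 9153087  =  -1246890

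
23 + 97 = 120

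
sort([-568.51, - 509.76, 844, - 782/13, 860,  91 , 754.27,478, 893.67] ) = [ - 568.51,- 509.76,-782/13,91, 478,754.27,  844,860,893.67 ]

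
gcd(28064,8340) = 4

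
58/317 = 58/317 = 0.18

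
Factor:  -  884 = -2^2*13^1*17^1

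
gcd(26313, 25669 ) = 7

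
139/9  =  15 + 4/9 = 15.44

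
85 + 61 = 146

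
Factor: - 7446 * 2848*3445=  - 2^6*3^1*5^1*13^1*17^1 * 53^1 * 73^1 * 89^1  =  - 73055386560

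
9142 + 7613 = 16755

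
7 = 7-0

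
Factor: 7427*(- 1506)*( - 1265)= 2^1*3^1*5^1*7^1 * 11^1*23^1*251^1* 1061^1 = 14149103430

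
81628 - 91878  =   - 10250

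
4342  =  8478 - 4136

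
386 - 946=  - 560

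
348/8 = 87/2 =43.50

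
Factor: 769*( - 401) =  - 401^1*769^1 = - 308369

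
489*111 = 54279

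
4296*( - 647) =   -  2779512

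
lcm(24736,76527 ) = 2448864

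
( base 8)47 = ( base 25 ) 1e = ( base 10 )39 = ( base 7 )54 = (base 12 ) 33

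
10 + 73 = 83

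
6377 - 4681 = 1696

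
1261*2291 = 2888951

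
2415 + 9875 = 12290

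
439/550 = 439/550= 0.80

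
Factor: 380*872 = 331360 = 2^5*5^1*19^1 * 109^1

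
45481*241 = 10960921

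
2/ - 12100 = - 1/6050 = - 0.00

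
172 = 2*86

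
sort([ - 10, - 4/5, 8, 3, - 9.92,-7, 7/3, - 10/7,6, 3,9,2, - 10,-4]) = [  -  10, - 10, - 9.92, - 7,-4,-10/7 , - 4/5 , 2, 7/3, 3, 3, 6, 8, 9]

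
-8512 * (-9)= 76608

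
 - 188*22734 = - 4273992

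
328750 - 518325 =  - 189575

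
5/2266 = 5/2266 = 0.00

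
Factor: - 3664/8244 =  - 2^2*3^(  -  2) = - 4/9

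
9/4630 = 9/4630  =  0.00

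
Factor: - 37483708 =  - 2^2*17^1 * 551231^1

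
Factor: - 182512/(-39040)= 187/40= 2^ (-3 )*5^ ( -1 ) *11^1*17^1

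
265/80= 53/16 = 3.31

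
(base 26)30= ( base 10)78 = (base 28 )2m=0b1001110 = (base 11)71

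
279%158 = 121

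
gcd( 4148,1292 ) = 68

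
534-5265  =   - 4731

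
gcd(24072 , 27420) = 12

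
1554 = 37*42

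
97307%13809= 644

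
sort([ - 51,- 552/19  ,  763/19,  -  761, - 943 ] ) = [ - 943,-761, - 51, - 552/19, 763/19] 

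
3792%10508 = 3792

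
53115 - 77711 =  -  24596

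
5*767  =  3835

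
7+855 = 862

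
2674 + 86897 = 89571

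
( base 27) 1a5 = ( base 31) 11c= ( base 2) 1111101100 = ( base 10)1004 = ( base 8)1754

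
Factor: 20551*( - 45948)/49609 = - 2^2*3^1*19^( - 1 ) * 373^( - 1 )*547^1 * 20551^1   =  - 134896764/7087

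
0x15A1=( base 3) 21121002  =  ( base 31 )5NJ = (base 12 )3255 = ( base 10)5537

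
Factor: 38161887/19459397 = 3^1*2789^1*4561^1*19459397^ (-1)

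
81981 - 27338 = 54643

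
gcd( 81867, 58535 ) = 1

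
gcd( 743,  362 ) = 1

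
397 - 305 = 92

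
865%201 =61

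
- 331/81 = -5 + 74/81= - 4.09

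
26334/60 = 438  +  9/10 = 438.90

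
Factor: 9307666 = 2^1*29^1*383^1*419^1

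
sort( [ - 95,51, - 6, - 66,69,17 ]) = [ - 95,  -  66, - 6,17  ,  51,69 ] 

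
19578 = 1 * 19578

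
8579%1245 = 1109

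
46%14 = 4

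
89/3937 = 89/3937 = 0.02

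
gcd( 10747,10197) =11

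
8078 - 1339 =6739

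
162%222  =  162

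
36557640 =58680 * 623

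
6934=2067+4867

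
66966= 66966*1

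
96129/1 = 96129 = 96129.00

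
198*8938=1769724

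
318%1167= 318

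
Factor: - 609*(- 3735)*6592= 14994262080  =  2^6*3^3* 5^1 * 7^1 *29^1*83^1*  103^1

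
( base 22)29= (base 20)2d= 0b110101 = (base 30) 1N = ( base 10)53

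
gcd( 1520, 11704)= 152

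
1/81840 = 1/81840 = 0.00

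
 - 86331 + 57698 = -28633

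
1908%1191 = 717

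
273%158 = 115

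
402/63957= 134/21319 = 0.01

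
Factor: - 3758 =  - 2^1 * 1879^1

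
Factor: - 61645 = -5^1*12329^1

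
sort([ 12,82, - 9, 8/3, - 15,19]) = [ - 15, - 9,8/3,  12,  19, 82 ]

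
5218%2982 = 2236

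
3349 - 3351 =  - 2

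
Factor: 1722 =2^1 * 3^1*7^1*41^1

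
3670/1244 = 1835/622= 2.95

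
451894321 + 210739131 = 662633452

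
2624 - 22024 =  - 19400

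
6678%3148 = 382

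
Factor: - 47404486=-2^1*311^1 * 76213^1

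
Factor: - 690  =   - 2^1*3^1*5^1*  23^1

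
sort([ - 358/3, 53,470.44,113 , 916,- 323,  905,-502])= [-502 , - 323,-358/3 , 53,113,  470.44 , 905 , 916]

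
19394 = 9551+9843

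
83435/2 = 41717 + 1/2 = 41717.50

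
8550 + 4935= 13485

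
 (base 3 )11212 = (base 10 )131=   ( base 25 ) 56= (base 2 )10000011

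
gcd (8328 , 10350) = 6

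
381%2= 1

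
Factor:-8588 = -2^2*19^1*113^1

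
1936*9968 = 19298048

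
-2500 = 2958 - 5458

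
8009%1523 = 394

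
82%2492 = 82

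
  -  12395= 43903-56298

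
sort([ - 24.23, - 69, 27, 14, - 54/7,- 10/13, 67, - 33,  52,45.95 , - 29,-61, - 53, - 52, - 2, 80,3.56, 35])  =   [ - 69,-61,-53, - 52 , - 33,-29,-24.23, - 54/7, - 2, - 10/13 , 3.56, 14, 27,35, 45.95,52, 67, 80 ] 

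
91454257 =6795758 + 84658499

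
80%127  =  80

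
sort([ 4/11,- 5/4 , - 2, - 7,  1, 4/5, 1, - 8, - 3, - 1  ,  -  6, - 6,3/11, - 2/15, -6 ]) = [ - 8, - 7,  -  6,-6, - 6, - 3, - 2,  -  5/4, - 1,-2/15, 3/11, 4/11, 4/5,1 , 1 ] 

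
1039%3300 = 1039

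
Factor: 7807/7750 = 2^( - 1 )*5^(-3)*31^( - 1)*37^1*211^1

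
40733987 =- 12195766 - -52929753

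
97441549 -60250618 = 37190931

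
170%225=170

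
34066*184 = 6268144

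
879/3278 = 879/3278 = 0.27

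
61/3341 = 61/3341 = 0.02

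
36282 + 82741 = 119023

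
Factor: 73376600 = 2^3*5^2  *  11^1*33353^1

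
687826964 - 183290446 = 504536518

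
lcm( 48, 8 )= 48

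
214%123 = 91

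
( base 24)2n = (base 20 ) 3b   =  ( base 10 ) 71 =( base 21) 38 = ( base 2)1000111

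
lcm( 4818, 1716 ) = 125268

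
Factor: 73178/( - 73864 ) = - 5227/5276 = - 2^( - 2 ) *1319^( - 1 )*5227^1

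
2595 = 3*865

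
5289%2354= 581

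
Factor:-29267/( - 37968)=2^( - 4 )*3^(-1) *37^1 = 37/48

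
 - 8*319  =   - 2552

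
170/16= 10 + 5/8 = 10.62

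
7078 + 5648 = 12726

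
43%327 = 43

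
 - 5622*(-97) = 545334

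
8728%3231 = 2266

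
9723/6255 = 1 + 1156/2085 =1.55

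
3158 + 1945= 5103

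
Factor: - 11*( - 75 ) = 3^1*5^2*11^1 = 825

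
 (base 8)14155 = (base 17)14AE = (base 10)6253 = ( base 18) 1157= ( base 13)2b00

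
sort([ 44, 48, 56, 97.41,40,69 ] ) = [ 40, 44,48, 56,  69,97.41]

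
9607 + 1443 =11050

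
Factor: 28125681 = 3^1*19^1* 493433^1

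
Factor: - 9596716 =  -2^2  *  103^1*23293^1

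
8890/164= 54+17/82=54.21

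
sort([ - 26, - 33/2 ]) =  [ - 26 , - 33/2 ] 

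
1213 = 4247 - 3034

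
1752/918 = 292/153  =  1.91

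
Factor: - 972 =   -  2^2 * 3^5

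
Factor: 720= 2^4*3^2*5^1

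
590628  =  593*996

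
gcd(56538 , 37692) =18846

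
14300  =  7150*2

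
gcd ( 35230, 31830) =10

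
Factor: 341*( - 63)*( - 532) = 11428956 = 2^2*3^2*7^2*11^1*19^1*31^1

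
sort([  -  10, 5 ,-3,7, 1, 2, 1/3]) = [ - 10, - 3,1/3,  1,  2, 5, 7 ] 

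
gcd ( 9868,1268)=4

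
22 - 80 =-58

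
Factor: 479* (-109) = -52211 = - 109^1*479^1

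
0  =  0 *6066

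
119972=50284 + 69688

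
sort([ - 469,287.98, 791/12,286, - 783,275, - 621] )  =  [-783, -621, - 469 , 791/12, 275, 286,287.98 ]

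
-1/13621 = -1/13621 = - 0.00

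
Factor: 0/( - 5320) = 0 = 0^1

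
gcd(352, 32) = 32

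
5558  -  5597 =-39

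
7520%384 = 224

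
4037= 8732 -4695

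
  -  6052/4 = -1513 = -1513.00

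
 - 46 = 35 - 81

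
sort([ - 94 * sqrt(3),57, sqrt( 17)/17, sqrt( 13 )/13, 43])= [-94*sqrt(3),sqrt ( 17) /17,sqrt( 13)/13,43,57]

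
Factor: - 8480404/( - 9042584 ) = 2120101/2260646 = 2^ ( - 1)*881^( - 1)*1283^(-1 )*2120101^1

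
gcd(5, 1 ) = 1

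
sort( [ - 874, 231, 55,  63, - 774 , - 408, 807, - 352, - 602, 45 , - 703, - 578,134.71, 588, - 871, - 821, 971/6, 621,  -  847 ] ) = [ - 874, - 871,  -  847 , - 821, -774, - 703, - 602, - 578,-408, - 352, 45,55, 63, 134.71, 971/6 , 231 , 588, 621, 807]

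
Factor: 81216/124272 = 564/863 = 2^2* 3^1*47^1 * 863^( - 1 )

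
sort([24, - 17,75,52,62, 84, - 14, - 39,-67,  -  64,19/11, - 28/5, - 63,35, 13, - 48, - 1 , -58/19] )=[  -  67, - 64, - 63 ,- 48,-39, - 17, - 14,-28/5,-58/19, - 1 , 19/11, 13, 24, 35, 52, 62, 75, 84 ] 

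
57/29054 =57/29054 = 0.00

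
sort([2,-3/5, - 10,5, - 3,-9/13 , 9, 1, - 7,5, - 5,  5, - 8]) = [-10,-8, - 7, - 5 ,  -  3 , - 9/13,-3/5, 1, 2,5,5,5, 9] 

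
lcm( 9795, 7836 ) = 39180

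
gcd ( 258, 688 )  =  86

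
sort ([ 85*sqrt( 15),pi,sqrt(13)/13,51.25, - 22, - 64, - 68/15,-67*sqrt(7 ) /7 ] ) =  [-64 , - 67*sqrt( 7) /7 , - 22, - 68/15,sqrt( 13 )/13, pi, 51.25,85*sqrt(15 )]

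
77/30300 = 77/30300 = 0.00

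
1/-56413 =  - 1/56413 = - 0.00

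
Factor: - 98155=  - 5^1*67^1*293^1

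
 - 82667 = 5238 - 87905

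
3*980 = 2940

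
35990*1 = 35990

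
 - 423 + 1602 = 1179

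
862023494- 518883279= 343140215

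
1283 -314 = 969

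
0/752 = 0  =  0.00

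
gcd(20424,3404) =3404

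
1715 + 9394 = 11109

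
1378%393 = 199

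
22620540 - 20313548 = 2306992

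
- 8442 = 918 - 9360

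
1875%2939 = 1875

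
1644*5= 8220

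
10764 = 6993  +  3771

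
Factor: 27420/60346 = 2^1*3^1*5^1*11^( - 1)*13^(  -  1)*211^( - 1)*457^1 = 13710/30173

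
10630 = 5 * 2126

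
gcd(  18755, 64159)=1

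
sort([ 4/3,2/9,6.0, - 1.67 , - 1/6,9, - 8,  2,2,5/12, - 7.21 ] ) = [ - 8, - 7.21,-1.67, - 1/6,2/9, 5/12,  4/3,2 , 2,6.0,9 ]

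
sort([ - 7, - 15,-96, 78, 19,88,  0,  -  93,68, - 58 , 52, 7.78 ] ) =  [-96,- 93, - 58,-15, - 7, 0, 7.78,19,52,68,  78,88] 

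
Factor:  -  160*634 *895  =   - 90788800= -2^6*5^2*179^1 *317^1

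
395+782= 1177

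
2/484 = 1/242 = 0.00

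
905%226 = 1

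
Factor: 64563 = 3^1*21521^1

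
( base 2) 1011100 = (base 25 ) 3h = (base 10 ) 92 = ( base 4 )1130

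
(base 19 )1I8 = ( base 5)10321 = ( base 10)711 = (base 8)1307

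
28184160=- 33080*( - 852)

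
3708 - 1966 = 1742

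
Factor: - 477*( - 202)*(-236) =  - 22739544 = -2^3* 3^2*53^1*59^1*101^1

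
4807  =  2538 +2269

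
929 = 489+440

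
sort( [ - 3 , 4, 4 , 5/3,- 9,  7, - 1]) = [ - 9, - 3, - 1, 5/3, 4, 4,7] 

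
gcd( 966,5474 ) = 322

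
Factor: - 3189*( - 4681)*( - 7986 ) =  - 2^1*3^2*11^3*31^1*151^1*1063^1 = - 119212684074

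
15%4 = 3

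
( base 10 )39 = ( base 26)1D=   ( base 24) 1F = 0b100111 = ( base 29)1a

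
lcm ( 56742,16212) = 113484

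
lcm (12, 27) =108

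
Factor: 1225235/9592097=5^1*11^1*17^( - 1 )*557^( - 1 )*1013^( - 1)*22277^1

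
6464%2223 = 2018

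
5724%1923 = 1878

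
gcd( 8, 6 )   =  2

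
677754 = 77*8802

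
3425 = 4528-1103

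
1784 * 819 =1461096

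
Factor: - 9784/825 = -2^3*3^( - 1 )*5^( - 2)*11^( - 1) * 1223^1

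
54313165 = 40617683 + 13695482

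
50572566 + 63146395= 113718961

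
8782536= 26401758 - 17619222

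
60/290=6/29 =0.21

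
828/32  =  207/8  =  25.88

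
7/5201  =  1/743  =  0.00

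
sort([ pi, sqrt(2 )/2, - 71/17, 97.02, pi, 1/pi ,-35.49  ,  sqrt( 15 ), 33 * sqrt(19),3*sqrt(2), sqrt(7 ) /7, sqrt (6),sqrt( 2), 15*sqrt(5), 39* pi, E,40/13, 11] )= [ - 35.49,  -  71/17, 1/pi, sqrt(7)/7,sqrt (2 )/2, sqrt( 2 ), sqrt ( 6), E, 40/13,  pi, pi,  sqrt( 15), 3*sqrt(2 ),11,15 * sqrt ( 5),  97.02,39*pi,33*sqrt(19)]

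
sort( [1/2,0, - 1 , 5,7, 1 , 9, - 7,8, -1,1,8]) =[-7,  -  1,-1, 0,1/2, 1,1, 5,7,8,  8, 9]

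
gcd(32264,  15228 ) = 4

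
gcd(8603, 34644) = 1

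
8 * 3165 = 25320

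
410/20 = 41/2 = 20.50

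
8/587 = 8/587 = 0.01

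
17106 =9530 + 7576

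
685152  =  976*702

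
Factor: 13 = 13^1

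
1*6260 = 6260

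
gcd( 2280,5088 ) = 24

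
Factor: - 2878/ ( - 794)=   397^( - 1)*1439^1 = 1439/397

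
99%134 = 99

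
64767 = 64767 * 1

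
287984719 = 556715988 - 268731269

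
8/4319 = 8/4319 = 0.00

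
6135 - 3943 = 2192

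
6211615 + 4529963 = 10741578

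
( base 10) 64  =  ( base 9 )71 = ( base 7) 121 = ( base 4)1000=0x40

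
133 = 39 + 94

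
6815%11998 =6815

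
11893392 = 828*14364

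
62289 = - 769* ( -81)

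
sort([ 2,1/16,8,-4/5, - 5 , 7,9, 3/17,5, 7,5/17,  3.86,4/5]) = [ - 5,-4/5,1/16, 3/17, 5/17,4/5,2,3.86,  5,7,7,8,9 ]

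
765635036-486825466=278809570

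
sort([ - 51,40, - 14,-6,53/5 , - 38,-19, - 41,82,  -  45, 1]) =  [ - 51, -45 , - 41, - 38,-19, - 14, - 6,1,53/5,40,82 ]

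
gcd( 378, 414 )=18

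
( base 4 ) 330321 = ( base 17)d84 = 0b111100111001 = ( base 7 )14235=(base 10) 3897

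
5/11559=5/11559= 0.00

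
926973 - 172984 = 753989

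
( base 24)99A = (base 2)1010100100010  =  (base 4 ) 1110202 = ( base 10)5410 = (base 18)GCA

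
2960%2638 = 322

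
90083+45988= 136071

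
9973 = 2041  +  7932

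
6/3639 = 2/1213= 0.00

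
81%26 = 3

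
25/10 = 2 + 1/2 = 2.50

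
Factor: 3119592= 2^3*3^1*  7^1*31^1*599^1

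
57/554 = 57/554 = 0.10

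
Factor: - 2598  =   - 2^1*3^1*433^1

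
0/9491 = 0 = 0.00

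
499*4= 1996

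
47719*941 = 44903579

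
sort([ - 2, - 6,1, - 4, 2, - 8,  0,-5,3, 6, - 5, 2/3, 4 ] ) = [ - 8, - 6, - 5,-5, - 4, - 2, 0, 2/3,  1, 2,3, 4,6]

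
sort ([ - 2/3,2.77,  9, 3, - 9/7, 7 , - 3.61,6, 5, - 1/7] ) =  [ - 3.61, -9/7, - 2/3, - 1/7,2.77, 3, 5, 6,7, 9] 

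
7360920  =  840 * 8763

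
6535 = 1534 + 5001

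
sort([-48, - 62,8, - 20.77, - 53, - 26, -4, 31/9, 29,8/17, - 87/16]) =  [ - 62, - 53, - 48,-26,-20.77, - 87/16, - 4,8/17,31/9, 8, 29 ]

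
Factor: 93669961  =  7^1 * 11^1 * 23^1 *227^1*233^1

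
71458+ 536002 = 607460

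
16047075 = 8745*1835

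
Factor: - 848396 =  - 2^2*212099^1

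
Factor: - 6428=-2^2*1607^1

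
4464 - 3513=951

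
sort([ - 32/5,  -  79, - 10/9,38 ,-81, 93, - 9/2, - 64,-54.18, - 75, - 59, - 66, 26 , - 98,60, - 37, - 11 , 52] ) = [  -  98, - 81, - 79, - 75,- 66, - 64, - 59, - 54.18,-37, - 11, - 32/5,-9/2,-10/9,26,38,52,60, 93 ]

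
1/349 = 1/349  =  0.00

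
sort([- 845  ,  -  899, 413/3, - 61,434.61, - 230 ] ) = [-899, - 845, - 230, - 61, 413/3,434.61 ]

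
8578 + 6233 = 14811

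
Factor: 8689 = 8689^1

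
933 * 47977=44762541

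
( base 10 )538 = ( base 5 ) 4123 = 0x21A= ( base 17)1EB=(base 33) ga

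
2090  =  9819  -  7729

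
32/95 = 32/95 = 0.34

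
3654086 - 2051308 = 1602778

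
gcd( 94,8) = 2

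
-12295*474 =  - 5827830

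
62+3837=3899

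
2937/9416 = 267/856= 0.31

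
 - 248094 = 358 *(-693) 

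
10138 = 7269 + 2869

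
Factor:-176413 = -176413^1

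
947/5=947/5=189.40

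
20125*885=17810625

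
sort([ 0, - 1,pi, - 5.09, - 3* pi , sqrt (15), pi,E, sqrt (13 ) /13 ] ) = [ - 3* pi, - 5.09, -1, 0, sqrt ( 13)/13, E,pi, pi, sqrt( 15) ] 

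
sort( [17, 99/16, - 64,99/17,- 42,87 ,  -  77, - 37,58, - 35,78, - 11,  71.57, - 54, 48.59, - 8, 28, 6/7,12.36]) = [ - 77,-64,  -  54, -42, - 37 , - 35, - 11,-8,6/7 , 99/17,99/16, 12.36, 17, 28,48.59, 58,  71.57, 78, 87 ] 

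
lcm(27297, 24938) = 2019978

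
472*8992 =4244224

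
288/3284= 72/821 = 0.09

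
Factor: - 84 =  - 2^2*3^1*7^1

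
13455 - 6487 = 6968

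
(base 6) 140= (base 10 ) 60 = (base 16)3C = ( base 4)330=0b111100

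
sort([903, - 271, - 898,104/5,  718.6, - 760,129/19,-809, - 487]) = [ - 898, - 809, - 760 , - 487, - 271, 129/19,104/5,  718.6,903 ] 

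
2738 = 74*37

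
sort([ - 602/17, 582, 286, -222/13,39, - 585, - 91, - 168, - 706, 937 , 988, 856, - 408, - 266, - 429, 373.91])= [ - 706, - 585,-429, - 408, - 266, - 168, - 91, - 602/17 , - 222/13, 39,  286, 373.91, 582  ,  856, 937,988]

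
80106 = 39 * 2054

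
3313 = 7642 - 4329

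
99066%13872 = 1962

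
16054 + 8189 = 24243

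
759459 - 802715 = -43256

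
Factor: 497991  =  3^1*13^1*113^2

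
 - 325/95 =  - 4  +  11/19  =  - 3.42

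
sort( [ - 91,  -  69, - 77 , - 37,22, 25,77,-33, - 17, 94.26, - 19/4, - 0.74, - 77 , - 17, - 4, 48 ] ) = [  -  91, - 77, - 77,-69,-37, - 33, - 17, - 17, - 19/4,-4, - 0.74,22,25,48, 77, 94.26]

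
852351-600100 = 252251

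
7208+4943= 12151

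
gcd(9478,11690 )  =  14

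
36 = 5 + 31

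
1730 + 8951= 10681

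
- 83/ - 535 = 83/535 = 0.16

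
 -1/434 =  - 1/434 = - 0.00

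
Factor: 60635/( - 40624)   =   - 2^( - 4)*5^1*67^1* 181^1*2539^(-1)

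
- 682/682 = - 1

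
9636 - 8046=1590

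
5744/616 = 718/77 = 9.32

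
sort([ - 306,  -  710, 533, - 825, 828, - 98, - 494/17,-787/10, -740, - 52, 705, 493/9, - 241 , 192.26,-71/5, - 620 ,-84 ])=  [-825, - 740,-710, - 620,-306,-241,-98, - 84, - 787/10, - 52,- 494/17,-71/5,493/9, 192.26, 533,705,828]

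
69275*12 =831300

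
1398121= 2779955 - 1381834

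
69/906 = 23/302 = 0.08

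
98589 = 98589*1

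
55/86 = 55/86 = 0.64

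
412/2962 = 206/1481 = 0.14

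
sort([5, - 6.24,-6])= [  -  6.24, - 6,  5 ] 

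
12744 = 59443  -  46699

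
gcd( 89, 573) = 1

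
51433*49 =2520217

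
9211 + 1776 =10987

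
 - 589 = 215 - 804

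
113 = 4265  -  4152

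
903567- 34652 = 868915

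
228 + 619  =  847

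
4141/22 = 4141/22 = 188.23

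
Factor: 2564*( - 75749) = -194220436= -2^2*211^1*359^1*641^1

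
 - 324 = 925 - 1249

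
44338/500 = 88+169/250 = 88.68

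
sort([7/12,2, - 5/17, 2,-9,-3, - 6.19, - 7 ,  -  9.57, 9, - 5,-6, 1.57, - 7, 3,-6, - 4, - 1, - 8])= [ - 9.57,-9, - 8, - 7,-7 ,-6.19,  -  6,  -  6,  -  5,  -  4, - 3,-1, - 5/17, 7/12, 1.57,2,2, 3, 9]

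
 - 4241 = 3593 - 7834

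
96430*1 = 96430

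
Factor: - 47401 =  - 107^1 *443^1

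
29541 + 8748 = 38289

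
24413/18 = 1356 + 5/18 = 1356.28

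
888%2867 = 888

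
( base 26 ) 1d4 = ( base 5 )13033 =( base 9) 1351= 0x3FA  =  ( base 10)1018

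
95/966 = 95/966 = 0.10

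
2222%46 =14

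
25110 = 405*62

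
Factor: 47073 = 3^1*13^1*17^1*71^1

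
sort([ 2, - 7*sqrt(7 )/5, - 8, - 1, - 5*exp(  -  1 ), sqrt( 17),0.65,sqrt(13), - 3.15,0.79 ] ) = [- 8,  -  7*sqrt (7) /5, - 3.15,  -  5 *exp( -1 ), - 1,  0.65,0.79 , 2, sqrt( 13),  sqrt(17 ) ]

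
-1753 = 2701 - 4454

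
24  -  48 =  - 24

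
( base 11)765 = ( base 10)918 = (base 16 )396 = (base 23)1GL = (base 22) 1jg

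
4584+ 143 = 4727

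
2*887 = 1774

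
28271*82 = 2318222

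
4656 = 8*582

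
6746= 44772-38026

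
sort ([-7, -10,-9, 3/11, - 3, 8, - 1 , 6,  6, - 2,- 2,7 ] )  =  [ - 10,  -  9, - 7, - 3,-2, - 2, - 1, 3/11, 6, 6, 7, 8 ] 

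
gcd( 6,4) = 2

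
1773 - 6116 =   -  4343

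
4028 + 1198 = 5226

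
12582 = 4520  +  8062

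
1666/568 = 833/284 = 2.93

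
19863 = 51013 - 31150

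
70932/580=17733/145 = 122.30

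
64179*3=192537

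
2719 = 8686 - 5967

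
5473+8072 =13545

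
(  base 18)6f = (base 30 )43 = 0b1111011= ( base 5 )443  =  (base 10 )123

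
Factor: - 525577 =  - 13^1*40429^1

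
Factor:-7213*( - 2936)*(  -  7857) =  - 166390580376 = - 2^3 * 3^4*97^1*367^1*7213^1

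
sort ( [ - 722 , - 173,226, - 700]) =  [ - 722, - 700,-173, 226 ] 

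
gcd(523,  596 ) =1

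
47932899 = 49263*973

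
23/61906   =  23/61906 = 0.00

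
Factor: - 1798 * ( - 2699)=2^1*29^1 * 31^1*2699^1 = 4852802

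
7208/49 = 7208/49= 147.10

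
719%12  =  11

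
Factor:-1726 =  - 2^1 * 863^1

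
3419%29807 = 3419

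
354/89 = 354/89 = 3.98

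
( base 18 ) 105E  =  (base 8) 13460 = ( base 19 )G88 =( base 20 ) egg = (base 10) 5936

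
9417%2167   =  749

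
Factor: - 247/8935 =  - 5^( - 1)*13^1*19^1*1787^( - 1) 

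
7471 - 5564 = 1907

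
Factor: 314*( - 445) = - 2^1*5^1*89^1*157^1  =  - 139730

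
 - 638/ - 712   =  319/356 = 0.90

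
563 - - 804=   1367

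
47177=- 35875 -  - 83052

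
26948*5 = 134740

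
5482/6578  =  2741/3289 = 0.83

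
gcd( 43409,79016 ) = 83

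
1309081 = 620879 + 688202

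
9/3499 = 9/3499  =  0.00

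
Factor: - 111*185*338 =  - 2^1*3^1*5^1*13^2*37^2 = -6940830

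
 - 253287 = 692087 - 945374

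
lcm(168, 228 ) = 3192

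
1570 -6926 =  - 5356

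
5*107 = 535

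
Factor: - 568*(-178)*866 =87556064 =2^5*71^1*89^1*433^1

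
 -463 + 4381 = 3918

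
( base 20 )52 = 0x66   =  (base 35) 2w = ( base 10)102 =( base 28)3i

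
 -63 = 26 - 89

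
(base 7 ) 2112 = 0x2e8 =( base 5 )10434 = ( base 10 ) 744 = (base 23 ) 198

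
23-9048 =-9025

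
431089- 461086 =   -  29997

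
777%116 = 81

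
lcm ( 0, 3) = 0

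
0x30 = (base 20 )28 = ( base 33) 1f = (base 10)48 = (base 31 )1H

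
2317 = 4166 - 1849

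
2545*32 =81440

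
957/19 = 50 + 7/19 = 50.37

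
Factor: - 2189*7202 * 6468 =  - 2^3 *3^1 * 7^2*11^2*13^1*199^1*277^1 = - 101969171304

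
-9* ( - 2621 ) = 23589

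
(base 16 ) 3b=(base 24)2B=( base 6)135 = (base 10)59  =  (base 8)73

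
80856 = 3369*24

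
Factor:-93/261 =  - 31/87 = - 3^( - 1)  *29^(-1 )*31^1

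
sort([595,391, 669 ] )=[ 391, 595,669]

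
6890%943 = 289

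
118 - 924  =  - 806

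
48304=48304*1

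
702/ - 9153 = -1 + 313/339 =- 0.08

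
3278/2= 1639  =  1639.00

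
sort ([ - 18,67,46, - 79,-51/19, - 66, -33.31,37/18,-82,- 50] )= [ - 82,-79 ,- 66,-50, -33.31,- 18 ,  -  51/19, 37/18,46, 67]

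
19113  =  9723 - - 9390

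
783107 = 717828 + 65279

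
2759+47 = 2806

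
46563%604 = 55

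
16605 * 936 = 15542280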